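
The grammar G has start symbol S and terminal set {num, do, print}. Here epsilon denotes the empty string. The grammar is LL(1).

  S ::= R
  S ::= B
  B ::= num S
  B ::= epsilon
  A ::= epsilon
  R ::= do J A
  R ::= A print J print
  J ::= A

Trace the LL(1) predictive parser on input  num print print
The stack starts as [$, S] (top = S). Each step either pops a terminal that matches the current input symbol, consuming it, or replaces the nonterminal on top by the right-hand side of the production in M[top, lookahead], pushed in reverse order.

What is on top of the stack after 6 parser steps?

step 1: stack=$ S  input=num print print $  — expand S ::= B
step 2: stack=$ B  input=num print print $  — expand B ::= num S
step 3: stack=$ S num  input=num print print $  — match num
step 4: stack=$ S  input=print print $  — expand S ::= R
step 5: stack=$ R  input=print print $  — expand R ::= A print J print
step 6: stack=$ print J print A  input=print print $  — expand A ::= epsilon
Stack after step 6: $ print J print (top = print).

print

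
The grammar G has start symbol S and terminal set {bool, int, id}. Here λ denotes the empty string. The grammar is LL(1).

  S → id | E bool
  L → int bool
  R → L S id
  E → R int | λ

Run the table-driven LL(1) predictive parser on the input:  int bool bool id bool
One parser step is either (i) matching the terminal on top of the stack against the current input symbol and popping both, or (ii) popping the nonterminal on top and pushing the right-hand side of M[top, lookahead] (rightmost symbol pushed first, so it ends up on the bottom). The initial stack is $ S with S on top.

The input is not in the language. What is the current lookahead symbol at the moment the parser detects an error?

bool

      Stack                     Input                    Action
   1  $ S                       int bool bool id bool $  expand S → E bool
   2  $ bool E                  int bool bool id bool $  expand E → R int
   3  $ bool int R              int bool bool id bool $  expand R → L S id
   4  $ bool int id S L         int bool bool id bool $  expand L → int bool
   5  $ bool int id S bool int  int bool bool id bool $  match int
   6  $ bool int id S bool      bool bool id bool $      match bool
   7  $ bool int id S           bool id bool $           expand S → E bool
   8  $ bool int id bool E      bool id bool $           expand E → λ
   9  $ bool int id bool        bool id bool $           match bool
  10  $ bool int id             id bool $                match id
  11  $ bool int                bool $                   error: top is terminal int but lookahead is bool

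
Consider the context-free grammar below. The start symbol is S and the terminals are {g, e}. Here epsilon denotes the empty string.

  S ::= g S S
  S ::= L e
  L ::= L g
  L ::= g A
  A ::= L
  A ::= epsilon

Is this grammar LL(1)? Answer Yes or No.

No

FIRST(S) = {g}
FIRST(L) = {g}
FIRST(A) = {epsilon, g}
FOLLOW(S) = {$, g}
FOLLOW(L) = {e, g}
FOLLOW(A) = {e, g}
Cell M[A, g] receives both A ::= L and A ::= epsilon — the grammar is not LL(1).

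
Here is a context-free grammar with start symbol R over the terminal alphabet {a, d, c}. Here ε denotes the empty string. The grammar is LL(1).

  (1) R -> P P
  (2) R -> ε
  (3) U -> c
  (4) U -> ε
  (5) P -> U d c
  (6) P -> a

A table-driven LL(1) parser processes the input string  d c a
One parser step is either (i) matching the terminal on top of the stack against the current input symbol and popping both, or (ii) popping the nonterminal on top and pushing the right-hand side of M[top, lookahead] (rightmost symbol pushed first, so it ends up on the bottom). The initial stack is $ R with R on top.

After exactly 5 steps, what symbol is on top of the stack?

P

step 1: stack=$ R  input=d c a $  — expand R -> P P
step 2: stack=$ P P  input=d c a $  — expand P -> U d c
step 3: stack=$ P c d U  input=d c a $  — expand U -> ε
step 4: stack=$ P c d  input=d c a $  — match d
step 5: stack=$ P c  input=c a $  — match c
Stack after step 5: $ P (top = P).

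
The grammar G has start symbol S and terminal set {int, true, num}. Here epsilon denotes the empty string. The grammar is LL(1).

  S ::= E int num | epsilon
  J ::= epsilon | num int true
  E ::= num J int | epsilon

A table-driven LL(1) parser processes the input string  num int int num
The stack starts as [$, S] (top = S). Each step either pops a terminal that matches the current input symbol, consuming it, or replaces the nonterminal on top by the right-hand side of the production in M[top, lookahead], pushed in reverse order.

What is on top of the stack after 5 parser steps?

int

     Stack                Input              Action
  1  $ S                  num int int num $  expand S ::= E int num
  2  $ num int E          num int int num $  expand E ::= num J int
  3  $ num int int J num  num int int num $  match num
  4  $ num int int J      int int num $      expand J ::= epsilon
  5  $ num int int        int int num $      match int
Stack after step 5: $ num int (top = int).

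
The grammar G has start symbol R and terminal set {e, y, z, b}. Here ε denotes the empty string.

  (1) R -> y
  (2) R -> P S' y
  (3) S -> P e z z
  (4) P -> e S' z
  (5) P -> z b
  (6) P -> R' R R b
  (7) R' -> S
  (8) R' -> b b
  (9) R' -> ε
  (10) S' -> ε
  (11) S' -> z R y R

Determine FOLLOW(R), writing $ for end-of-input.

{$, b, e, y, z}

FIRST(S') = {ε, z}
FIRST(R) = {b, e, y, z}  (via P S' y)
FIRST(S) = {b, e, y, z}  (via P e z z)
FIRST(R') = {ε, b, e, y, z}  (via S)
FIRST(P) = {b, e, y, z}  (via R' R R b)
FOLLOW(R) includes $ since R is the start symbol.
FOLLOW(P): in R->P S' y, P is followed by S' y with FIRST {y, z}; in S->P e z z, P is followed by e z z with FIRST {e}. Thus FOLLOW(P) = {e, y, z}.
FOLLOW(R'): in P->R' R R b, R' is followed by R R b with FIRST {b, e, y, z}. Thus FOLLOW(R') = {b, e, y, z}.
FOLLOW(S): in R'->S, the suffix after S is empty, so FOLLOW(S) ⊇ FOLLOW(R') = {b, e, y, z}. Thus FOLLOW(S) = {b, e, y, z}.
FOLLOW(S'): in R->P S' y, S' is followed by y with FIRST {y}; in P->e S' z, S' is followed by z with FIRST {z}. Thus FOLLOW(S') = {y, z}.
FOLLOW(R): in P->R' R R b (occurrence 1), R is followed by R b with FIRST {b, e, y, z}; in P->R' R R b (occurrence 2), R is followed by b with FIRST {b}; in S'->z R y R (occurrence 1), R is followed by y R with FIRST {y}; in S'->z R y R (occurrence 2), the suffix after R is empty, so FOLLOW(R) ⊇ FOLLOW(S') = {y, z}. Thus FOLLOW(R) = {$, b, e, y, z}.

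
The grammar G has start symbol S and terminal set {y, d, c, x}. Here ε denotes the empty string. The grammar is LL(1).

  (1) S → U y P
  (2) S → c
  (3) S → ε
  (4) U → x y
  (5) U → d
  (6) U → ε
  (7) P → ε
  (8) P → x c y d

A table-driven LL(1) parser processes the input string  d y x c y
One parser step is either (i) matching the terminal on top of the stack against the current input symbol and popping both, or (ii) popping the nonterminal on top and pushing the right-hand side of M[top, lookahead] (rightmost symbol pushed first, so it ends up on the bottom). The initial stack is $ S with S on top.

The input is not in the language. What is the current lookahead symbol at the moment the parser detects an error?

     Stack      Input        Action
  1  $ S        d y x c y $  expand S → U y P
  2  $ P y U    d y x c y $  expand U → d
  3  $ P y d    d y x c y $  match d
  4  $ P y      y x c y $    match y
  5  $ P        x c y $      expand P → x c y d
  6  $ d y c x  x c y $      match x
  7  $ d y c    c y $        match c
  8  $ d y      y $          match y
  9  $ d        $            error: top is terminal d but lookahead is $

$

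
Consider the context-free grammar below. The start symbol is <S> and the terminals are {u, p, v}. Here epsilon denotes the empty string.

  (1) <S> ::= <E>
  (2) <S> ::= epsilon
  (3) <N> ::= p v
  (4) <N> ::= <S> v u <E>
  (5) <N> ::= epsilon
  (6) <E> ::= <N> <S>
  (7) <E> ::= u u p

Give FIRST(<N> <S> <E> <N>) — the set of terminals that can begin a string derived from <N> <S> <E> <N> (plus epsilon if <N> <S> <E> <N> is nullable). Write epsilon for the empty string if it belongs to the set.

FIRST(<S>): from <S>::=<E> we get {epsilon, p, u, v}; from <S>::=epsilon we get {epsilon}. So FIRST(<S>) = {epsilon, p, u, v}.
FIRST(<N>): from <N>::=p v we get {p}; from <N>::=<S> v u <E> we get {p, u, v}; from <N>::=epsilon we get {epsilon}. So FIRST(<N>) = {epsilon, p, u, v}.
FIRST(<E>): from <E>::=<N> <S> we get {epsilon, p, u, v}; from <E>::=u u p we get {u}. So FIRST(<E>) = {epsilon, p, u, v}.
FIRST(<N> <S> <E> <N>): take FIRST of each symbol in turn, carrying on past any symbol whose FIRST contains epsilon; result {epsilon, p, u, v}.

{epsilon, p, u, v}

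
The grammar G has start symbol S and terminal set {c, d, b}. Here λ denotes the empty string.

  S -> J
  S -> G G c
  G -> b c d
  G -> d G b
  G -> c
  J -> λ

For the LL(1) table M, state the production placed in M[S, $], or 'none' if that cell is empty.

FIRST(G): from G->b c d we get {b}; from G->d G b we get {d}; from G->c we get {c}. So FIRST(G) = {b, c, d}.
FIRST(J): from J->λ we get {λ}. So FIRST(J) = {λ}.
FIRST(S): from S->J we get {λ}; from S->G G c we get {b, c, d}. So FIRST(S) = {λ, b, c, d}.
FOLLOW(S) includes $ since S is the start symbol.
FOLLOW(S): S appears on no right-hand side. Thus FOLLOW(S) = {$}.
For S -> J: FIRST(J) = {λ}, so it goes in M[S, t] for t ∈ {}; since λ ∈ FIRST, also for every t ∈ FOLLOW(S) = {$}.
For S -> G G c: FIRST(G G c) = {b, c, d}, so it goes in M[S, t] for t ∈ {b, c, d}.

S -> J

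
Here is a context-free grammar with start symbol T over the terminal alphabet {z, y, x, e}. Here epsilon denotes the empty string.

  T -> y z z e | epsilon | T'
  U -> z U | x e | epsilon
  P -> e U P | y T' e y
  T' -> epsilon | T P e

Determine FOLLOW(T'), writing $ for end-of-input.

{$, e, y}

FIRST(U) = {epsilon, x, z}
FIRST(P) = {e, y}
FIRST(T) = {epsilon, e, y}  (via T')
FIRST(T') = {epsilon, e, y}  (via T P e)
FOLLOW(T) includes $ since T is the start symbol.
FOLLOW(T): in T'->T P e, T is followed by P e with FIRST {e, y}. Thus FOLLOW(T) = {$, e, y}.
FOLLOW(U): in U->z U, the suffix after U is empty (adds nothing new); in P->e U P, U is followed by P with FIRST {e, y}. Thus FOLLOW(U) = {e, y}.
FOLLOW(P): in P->e U P, the suffix after P is empty (adds nothing new); in T'->T P e, P is followed by e with FIRST {e}. Thus FOLLOW(P) = {e}.
FOLLOW(T'): in T->T', the suffix after T' is empty, so FOLLOW(T') ⊇ FOLLOW(T) = {$, e, y}; in P->y T' e y, T' is followed by e y with FIRST {e}. Thus FOLLOW(T') = {$, e, y}.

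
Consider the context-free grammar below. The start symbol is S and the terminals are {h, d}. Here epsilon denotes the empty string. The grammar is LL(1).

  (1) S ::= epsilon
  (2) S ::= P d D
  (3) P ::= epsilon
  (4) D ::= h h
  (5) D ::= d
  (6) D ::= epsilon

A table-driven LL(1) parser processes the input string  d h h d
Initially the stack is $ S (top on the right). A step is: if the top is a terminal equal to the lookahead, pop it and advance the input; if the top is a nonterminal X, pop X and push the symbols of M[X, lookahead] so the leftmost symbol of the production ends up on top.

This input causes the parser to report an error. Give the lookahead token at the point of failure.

d

     Stack    Input      Action
  1  $ S      d h h d $  expand S ::= P d D
  2  $ D d P  d h h d $  expand P ::= epsilon
  3  $ D d    d h h d $  match d
  4  $ D      h h d $    expand D ::= h h
  5  $ h h    h h d $    match h
  6  $ h      h d $      match h
  7  $        d $        error: stack empty but input remains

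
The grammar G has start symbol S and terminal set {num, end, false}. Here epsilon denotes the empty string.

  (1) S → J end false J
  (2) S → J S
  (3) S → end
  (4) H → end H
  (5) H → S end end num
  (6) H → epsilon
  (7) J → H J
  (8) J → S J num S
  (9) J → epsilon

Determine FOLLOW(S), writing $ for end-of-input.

FIRST(S): from S→J end false J we get {end}; from S→J S we get {end}; from S→end we get {end}. So FIRST(S) = {end}.
FIRST(H): from H→end H we get {end}; from H→S end end num we get {end}; from H→epsilon we get {epsilon}. So FIRST(H) = {epsilon, end}.
FIRST(J): from J→H J we get {epsilon, end}; from J→S J num S we get {end}; from J→epsilon we get {epsilon}. So FIRST(J) = {epsilon, end}.
FOLLOW(S) includes $ since S is the start symbol.
FOLLOW(S): in S→J S, the suffix after S is empty (adds nothing new); in H→S end end num, S is followed by end end num with FIRST {end}; in J→S J num S (occurrence 1), S is followed by J num S with FIRST {end, num}; in J→S J num S (occurrence 2), the suffix after S is empty, so FOLLOW(S) ⊇ FOLLOW(J) = {$, end, num}. Thus FOLLOW(S) = {$, end, num}.
FOLLOW(J): in S→J end false J (occurrence 1), J is followed by end false J with FIRST {end}; in S→J end false J (occurrence 2), the suffix after J is empty, so FOLLOW(J) ⊇ FOLLOW(S) = {$, end, num}; in S→J S, J is followed by S with FIRST {end}; in J→H J, the suffix after J is empty (adds nothing new); in J→S J num S, J is followed by num S with FIRST {num}. Thus FOLLOW(J) = {$, end, num}.
FOLLOW(H): in H→end H, the suffix after H is empty (adds nothing new); in J→H J, H is followed by J with FIRST {epsilon, end}; in J→H J, the suffix after H is nullable, so FOLLOW(H) ⊇ FOLLOW(J) = {$, end, num}. Thus FOLLOW(H) = {$, end, num}.

{$, end, num}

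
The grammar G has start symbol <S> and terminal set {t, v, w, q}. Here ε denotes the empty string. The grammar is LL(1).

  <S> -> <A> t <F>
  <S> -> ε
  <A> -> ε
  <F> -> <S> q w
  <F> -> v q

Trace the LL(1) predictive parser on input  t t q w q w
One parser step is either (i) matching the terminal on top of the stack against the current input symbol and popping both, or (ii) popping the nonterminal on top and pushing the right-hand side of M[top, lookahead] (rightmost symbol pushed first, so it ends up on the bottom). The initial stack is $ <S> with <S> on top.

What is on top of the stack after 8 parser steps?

<S>

step 1: stack=$ <S>  input=t t q w q w $  — expand <S> -> <A> t <F>
step 2: stack=$ <F> t <A>  input=t t q w q w $  — expand <A> -> ε
step 3: stack=$ <F> t  input=t t q w q w $  — match t
step 4: stack=$ <F>  input=t q w q w $  — expand <F> -> <S> q w
step 5: stack=$ w q <S>  input=t q w q w $  — expand <S> -> <A> t <F>
step 6: stack=$ w q <F> t <A>  input=t q w q w $  — expand <A> -> ε
step 7: stack=$ w q <F> t  input=t q w q w $  — match t
step 8: stack=$ w q <F>  input=q w q w $  — expand <F> -> <S> q w
Stack after step 8: $ w q w q <S> (top = <S>).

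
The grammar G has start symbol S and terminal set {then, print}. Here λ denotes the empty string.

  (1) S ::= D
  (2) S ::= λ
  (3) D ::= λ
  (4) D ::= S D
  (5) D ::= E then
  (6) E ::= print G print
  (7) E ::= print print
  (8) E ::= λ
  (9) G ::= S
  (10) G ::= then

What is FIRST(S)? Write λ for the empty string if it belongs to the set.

FIRST(E) = {λ, print}
FIRST(S) = {λ, print, then}  (via D)
FIRST(D) = {λ, print, then}  (via S D, E then)
FIRST(G) = {λ, print, then}  (via S)

{λ, print, then}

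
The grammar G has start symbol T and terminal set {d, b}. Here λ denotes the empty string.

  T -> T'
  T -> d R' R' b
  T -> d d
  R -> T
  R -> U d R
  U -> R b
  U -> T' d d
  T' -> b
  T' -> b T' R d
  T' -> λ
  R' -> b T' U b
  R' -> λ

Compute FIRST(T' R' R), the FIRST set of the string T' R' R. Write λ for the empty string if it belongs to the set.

{λ, b, d}

FIRST(T') = {λ, b}
FIRST(R') = {λ, b}
FIRST(T) = {λ, b, d}  (via T')
FIRST(R) = {λ, b, d}  (via T, U d R)
FIRST(U) = {b, d}  (via R b, T' d d)
FIRST(T' R' R): take FIRST of each symbol in turn, carrying on past any symbol whose FIRST contains λ; result {λ, b, d}.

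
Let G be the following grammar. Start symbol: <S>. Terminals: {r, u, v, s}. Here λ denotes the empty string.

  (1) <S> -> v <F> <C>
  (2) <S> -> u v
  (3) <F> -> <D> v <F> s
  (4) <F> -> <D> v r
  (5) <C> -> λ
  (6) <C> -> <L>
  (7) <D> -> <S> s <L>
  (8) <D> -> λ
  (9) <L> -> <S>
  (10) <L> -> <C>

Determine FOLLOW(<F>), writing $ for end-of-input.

FIRST(<S>) = {u, v}
FIRST(<D>) = {λ, u, v}  (via <S> s <L>)
FIRST(<F>) = {u, v}  (via <D> v <F> s, <D> v r)
FIRST(<C>) = {λ, u, v}  (via <L>)
FIRST(<L>) = {λ, u, v}  (via <S>, <C>)
FOLLOW(<S>) includes $ since <S> is the start symbol.
FOLLOW(<D>): in <F>-><D> v <F> s, <D> is followed by v <F> s with FIRST {v}; in <F>-><D> v r, <D> is followed by v r with FIRST {v}. Thus FOLLOW(<D>) = {v}.
FOLLOW(<S>): in <D>-><S> s <L>, <S> is followed by s <L> with FIRST {s}; in <L>-><S>, the suffix after <S> is empty, so FOLLOW(<S>) ⊇ FOLLOW(<L>) = {$, s, v}. Thus FOLLOW(<S>) = {$, s, v}.
FOLLOW(<F>): in <S>->v <F> <C>, <F> is followed by <C> with FIRST {λ, u, v}; in <S>->v <F> <C>, the suffix after <F> is nullable, so FOLLOW(<F>) ⊇ FOLLOW(<S>) = {$, s, v}; in <F>-><D> v <F> s, <F> is followed by s with FIRST {s}. Thus FOLLOW(<F>) = {$, s, u, v}.
FOLLOW(<C>): in <S>->v <F> <C>, the suffix after <C> is empty, so FOLLOW(<C>) ⊇ FOLLOW(<S>) = {$, s, v}; in <L>-><C>, the suffix after <C> is empty, so FOLLOW(<C>) ⊇ FOLLOW(<L>) = {$, s, v}. Thus FOLLOW(<C>) = {$, s, v}.
FOLLOW(<L>): in <C>-><L>, the suffix after <L> is empty, so FOLLOW(<L>) ⊇ FOLLOW(<C>) = {$, s, v}; in <D>-><S> s <L>, the suffix after <L> is empty, so FOLLOW(<L>) ⊇ FOLLOW(<D>) = {v}. Thus FOLLOW(<L>) = {$, s, v}.

{$, s, u, v}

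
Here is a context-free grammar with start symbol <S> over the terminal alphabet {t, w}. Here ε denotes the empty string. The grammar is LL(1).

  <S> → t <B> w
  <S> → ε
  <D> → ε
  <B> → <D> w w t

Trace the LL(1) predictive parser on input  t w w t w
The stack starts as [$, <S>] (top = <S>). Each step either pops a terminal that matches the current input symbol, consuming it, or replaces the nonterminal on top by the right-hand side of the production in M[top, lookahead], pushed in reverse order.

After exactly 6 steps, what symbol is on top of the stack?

t

     Stack          Input        Action
  1  $ <S>          t w w t w $  expand <S> → t <B> w
  2  $ w <B> t      t w w t w $  match t
  3  $ w <B>        w w t w $    expand <B> → <D> w w t
  4  $ w t w w <D>  w w t w $    expand <D> → ε
  5  $ w t w w      w w t w $    match w
  6  $ w t w        w t w $      match w
Stack after step 6: $ w t (top = t).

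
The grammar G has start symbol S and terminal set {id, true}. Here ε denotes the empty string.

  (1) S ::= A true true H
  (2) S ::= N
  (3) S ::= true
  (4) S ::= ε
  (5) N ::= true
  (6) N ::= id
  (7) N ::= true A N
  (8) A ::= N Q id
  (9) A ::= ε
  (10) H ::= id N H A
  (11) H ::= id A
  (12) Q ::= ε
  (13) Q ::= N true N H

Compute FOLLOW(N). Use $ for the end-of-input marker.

{$, id, true}

FIRST(N): from N::=true we get {true}; from N::=id we get {id}; from N::=true A N we get {true}. So FIRST(N) = {id, true}.
FIRST(H): from H::=id N H A we get {id}; from H::=id A we get {id}. So FIRST(H) = {id}.
FIRST(A): from A::=N Q id we get {id, true}; from A::=ε we get {ε}. So FIRST(A) = {ε, id, true}.
FIRST(Q): from Q::=ε we get {ε}; from Q::=N true N H we get {id, true}. So FIRST(Q) = {ε, id, true}.
FIRST(S): from S::=A true true H we get {id, true}; from S::=N we get {id, true}; from S::=true we get {true}; from S::=ε we get {ε}. So FIRST(S) = {ε, id, true}.
FOLLOW(S) includes $ since S is the start symbol.
FOLLOW(S): S appears on no right-hand side. Thus FOLLOW(S) = {$}.
FOLLOW(N): in S::=N, the suffix after N is empty, so FOLLOW(N) ⊇ FOLLOW(S) = {$}; in N::=true A N, the suffix after N is empty (adds nothing new); in A::=N Q id, N is followed by Q id with FIRST {id, true}; in H::=id N H A, N is followed by H A with FIRST {id}; in Q::=N true N H (occurrence 1), N is followed by true N H with FIRST {true}; in Q::=N true N H (occurrence 2), N is followed by H with FIRST {id}. Thus FOLLOW(N) = {$, id, true}.
FOLLOW(Q): in A::=N Q id, Q is followed by id with FIRST {id}. Thus FOLLOW(Q) = {id}.
FOLLOW(H): in S::=A true true H, the suffix after H is empty, so FOLLOW(H) ⊇ FOLLOW(S) = {$}; in H::=id N H A, H is followed by A with FIRST {ε, id, true}; in H::=id N H A, the suffix after H is nullable (adds nothing new); in Q::=N true N H, the suffix after H is empty, so FOLLOW(H) ⊇ FOLLOW(Q) = {id}. Thus FOLLOW(H) = {$, id, true}.
FOLLOW(A): in S::=A true true H, A is followed by true true H with FIRST {true}; in N::=true A N, A is followed by N with FIRST {id, true}; in H::=id N H A, the suffix after A is empty, so FOLLOW(A) ⊇ FOLLOW(H) = {$, id, true}; in H::=id A, the suffix after A is empty, so FOLLOW(A) ⊇ FOLLOW(H) = {$, id, true}. Thus FOLLOW(A) = {$, id, true}.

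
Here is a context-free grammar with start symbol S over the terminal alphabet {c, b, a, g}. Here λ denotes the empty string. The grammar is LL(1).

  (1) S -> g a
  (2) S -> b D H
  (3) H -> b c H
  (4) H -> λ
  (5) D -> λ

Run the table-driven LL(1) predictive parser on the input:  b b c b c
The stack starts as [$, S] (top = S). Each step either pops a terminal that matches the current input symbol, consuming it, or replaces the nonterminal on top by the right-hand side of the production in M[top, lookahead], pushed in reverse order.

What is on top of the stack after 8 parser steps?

     Stack    Input        Action
  1  $ S      b b c b c $  expand S -> b D H
  2  $ H D b  b b c b c $  match b
  3  $ H D    b c b c $    expand D -> λ
  4  $ H      b c b c $    expand H -> b c H
  5  $ H c b  b c b c $    match b
  6  $ H c    c b c $      match c
  7  $ H      b c $        expand H -> b c H
  8  $ H c b  b c $        match b
Stack after step 8: $ H c (top = c).

c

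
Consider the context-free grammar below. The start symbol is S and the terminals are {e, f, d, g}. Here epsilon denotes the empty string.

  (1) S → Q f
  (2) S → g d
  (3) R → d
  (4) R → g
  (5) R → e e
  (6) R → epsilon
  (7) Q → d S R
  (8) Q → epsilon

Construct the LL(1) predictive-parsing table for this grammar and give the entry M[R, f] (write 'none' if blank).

FIRST(R): from R→d we get {d}; from R→g we get {g}; from R→e e we get {e}; from R→epsilon we get {epsilon}. So FIRST(R) = {epsilon, d, e, g}.
FIRST(Q): from Q→d S R we get {d}; from Q→epsilon we get {epsilon}. So FIRST(Q) = {epsilon, d}.
FIRST(S): from S→Q f we get {d, f}; from S→g d we get {g}. So FIRST(S) = {d, f, g}.
FOLLOW(S) includes $ since S is the start symbol.
FOLLOW(Q): in S→Q f, Q is followed by f with FIRST {f}. Thus FOLLOW(Q) = {f}.
FOLLOW(R): in Q→d S R, the suffix after R is empty, so FOLLOW(R) ⊇ FOLLOW(Q) = {f}. Thus FOLLOW(R) = {f}.
For R → d: FIRST(d) = {d}, so it goes in M[R, t] for t ∈ {d}.
For R → g: FIRST(g) = {g}, so it goes in M[R, t] for t ∈ {g}.
For R → e e: FIRST(e e) = {e}, so it goes in M[R, t] for t ∈ {e}.
For R → epsilon: FIRST(epsilon) = {epsilon}, so it goes in M[R, t] for t ∈ {}; since epsilon ∈ FIRST, also for every t ∈ FOLLOW(R) = {f}.

R → epsilon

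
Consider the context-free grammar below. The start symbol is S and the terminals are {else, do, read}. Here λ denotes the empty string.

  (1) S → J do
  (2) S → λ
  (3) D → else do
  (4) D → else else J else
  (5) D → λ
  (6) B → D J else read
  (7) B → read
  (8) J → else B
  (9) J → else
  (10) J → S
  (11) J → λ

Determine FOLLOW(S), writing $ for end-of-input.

{$, do, else}

FIRST(D) = {λ, else}
FIRST(S) = {λ, do, else}  (via J do)
FIRST(J) = {λ, do, else}  (via S)
FIRST(B) = {do, else, read}  (via D J else read)
FOLLOW(S) includes $ since S is the start symbol.
FOLLOW(D): in B→D J else read, D is followed by J else read with FIRST {do, else}. Thus FOLLOW(D) = {do, else}.
FOLLOW(J): in S→J do, J is followed by do with FIRST {do}; in D→else else J else, J is followed by else with FIRST {else}; in B→D J else read, J is followed by else read with FIRST {else}. Thus FOLLOW(J) = {do, else}.
FOLLOW(S): in J→S, the suffix after S is empty, so FOLLOW(S) ⊇ FOLLOW(J) = {do, else}. Thus FOLLOW(S) = {$, do, else}.
FOLLOW(B): in J→else B, the suffix after B is empty, so FOLLOW(B) ⊇ FOLLOW(J) = {do, else}. Thus FOLLOW(B) = {do, else}.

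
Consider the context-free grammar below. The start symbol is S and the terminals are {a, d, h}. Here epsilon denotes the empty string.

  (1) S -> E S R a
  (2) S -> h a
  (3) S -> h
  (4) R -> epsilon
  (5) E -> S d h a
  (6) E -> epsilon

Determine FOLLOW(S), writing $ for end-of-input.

{$, a, d}

FIRST(R) = {epsilon}
FIRST(S) = {h}  (via E S R a)
FIRST(E) = {epsilon, h}  (via S d h a)
FOLLOW(S) includes $ since S is the start symbol.
FOLLOW(S): in S->E S R a, S is followed by R a with FIRST {a}; in E->S d h a, S is followed by d h a with FIRST {d}. Thus FOLLOW(S) = {$, a, d}.
FOLLOW(R): in S->E S R a, R is followed by a with FIRST {a}. Thus FOLLOW(R) = {a}.
FOLLOW(E): in S->E S R a, E is followed by S R a with FIRST {h}. Thus FOLLOW(E) = {h}.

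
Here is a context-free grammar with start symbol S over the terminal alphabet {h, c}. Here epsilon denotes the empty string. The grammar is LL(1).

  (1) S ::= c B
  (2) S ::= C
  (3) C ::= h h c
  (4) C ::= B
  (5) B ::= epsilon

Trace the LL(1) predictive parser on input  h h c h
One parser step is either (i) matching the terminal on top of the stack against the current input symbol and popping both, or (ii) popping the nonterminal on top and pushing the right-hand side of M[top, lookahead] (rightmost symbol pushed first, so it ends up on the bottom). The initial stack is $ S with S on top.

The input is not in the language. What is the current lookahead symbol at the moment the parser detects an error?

h

step 1: stack=$ S  input=h h c h $  — expand S ::= C
step 2: stack=$ C  input=h h c h $  — expand C ::= h h c
step 3: stack=$ c h h  input=h h c h $  — match h
step 4: stack=$ c h  input=h c h $  — match h
step 5: stack=$ c  input=c h $  — match c
step 6: stack=$  input=h $  — error: stack empty but input remains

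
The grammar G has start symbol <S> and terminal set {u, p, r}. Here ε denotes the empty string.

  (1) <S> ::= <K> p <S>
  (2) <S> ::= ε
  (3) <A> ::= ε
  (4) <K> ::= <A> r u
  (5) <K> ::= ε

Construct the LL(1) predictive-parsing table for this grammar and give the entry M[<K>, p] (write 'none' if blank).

<K> ::= ε

FIRST(<A>): from <A>::=ε we get {ε}. So FIRST(<A>) = {ε}.
FIRST(<K>): from <K>::=<A> r u we get {r}; from <K>::=ε we get {ε}. So FIRST(<K>) = {ε, r}.
FIRST(<S>): from <S>::=<K> p <S> we get {p, r}; from <S>::=ε we get {ε}. So FIRST(<S>) = {ε, p, r}.
FOLLOW(<S>) includes $ since <S> is the start symbol.
FOLLOW(<K>): in <S>::=<K> p <S>, <K> is followed by p <S> with FIRST {p}. Thus FOLLOW(<K>) = {p}.
For <K> ::= <A> r u: FIRST(<A> r u) = {r}, so it goes in M[<K>, t] for t ∈ {r}.
For <K> ::= ε: FIRST(ε) = {ε}, so it goes in M[<K>, t] for t ∈ {}; since ε ∈ FIRST, also for every t ∈ FOLLOW(<K>) = {p}.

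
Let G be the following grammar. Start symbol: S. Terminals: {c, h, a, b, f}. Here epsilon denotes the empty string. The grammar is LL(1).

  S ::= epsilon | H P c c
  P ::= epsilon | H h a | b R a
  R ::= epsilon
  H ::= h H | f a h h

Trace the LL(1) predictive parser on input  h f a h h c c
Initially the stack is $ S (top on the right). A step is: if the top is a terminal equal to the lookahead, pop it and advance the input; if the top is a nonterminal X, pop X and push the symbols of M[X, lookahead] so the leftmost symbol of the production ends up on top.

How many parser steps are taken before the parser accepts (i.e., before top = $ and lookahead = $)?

      Stack            Input            Action
   1  $ S              h f a h h c c $  expand S ::= H P c c
   2  $ c c P H        h f a h h c c $  expand H ::= h H
   3  $ c c P H h      h f a h h c c $  match h
   4  $ c c P H        f a h h c c $    expand H ::= f a h h
   5  $ c c P h h a f  f a h h c c $    match f
   6  $ c c P h h a    a h h c c $      match a
   7  $ c c P h h      h h c c $        match h
   8  $ c c P h        h c c $          match h
   9  $ c c P          c c $            expand P ::= epsilon
  10  $ c c            c c $            match c
  11  $ c              c $              match c
Accept reached after 11 steps.

11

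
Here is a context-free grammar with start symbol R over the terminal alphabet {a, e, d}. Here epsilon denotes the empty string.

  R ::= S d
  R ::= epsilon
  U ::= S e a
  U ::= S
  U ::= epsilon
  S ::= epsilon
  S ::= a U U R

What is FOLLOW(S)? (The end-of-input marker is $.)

FIRST(S): from S::=epsilon we get {epsilon}; from S::=a U U R we get {a}. So FIRST(S) = {epsilon, a}.
FIRST(R): from R::=S d we get {a, d}; from R::=epsilon we get {epsilon}. So FIRST(R) = {epsilon, a, d}.
FIRST(U): from U::=S e a we get {a, e}; from U::=S we get {epsilon, a}; from U::=epsilon we get {epsilon}. So FIRST(U) = {epsilon, a, e}.
FOLLOW(R) includes $ since R is the start symbol.
FOLLOW(R): in S::=a U U R, the suffix after R is empty, so FOLLOW(R) ⊇ FOLLOW(S) = {a, d, e}. Thus FOLLOW(R) = {$, a, d, e}.
FOLLOW(U): in S::=a U U R (occurrence 1), U is followed by U R with FIRST {epsilon, a, d, e}; in S::=a U U R (occurrence 1), the suffix after U is nullable, so FOLLOW(U) ⊇ FOLLOW(S) = {a, d, e}; in S::=a U U R (occurrence 2), U is followed by R with FIRST {epsilon, a, d}; in S::=a U U R (occurrence 2), the suffix after U is nullable, so FOLLOW(U) ⊇ FOLLOW(S) = {a, d, e}. Thus FOLLOW(U) = {a, d, e}.
FOLLOW(S): in R::=S d, S is followed by d with FIRST {d}; in U::=S e a, S is followed by e a with FIRST {e}; in U::=S, the suffix after S is empty, so FOLLOW(S) ⊇ FOLLOW(U) = {a, d, e}. Thus FOLLOW(S) = {a, d, e}.

{a, d, e}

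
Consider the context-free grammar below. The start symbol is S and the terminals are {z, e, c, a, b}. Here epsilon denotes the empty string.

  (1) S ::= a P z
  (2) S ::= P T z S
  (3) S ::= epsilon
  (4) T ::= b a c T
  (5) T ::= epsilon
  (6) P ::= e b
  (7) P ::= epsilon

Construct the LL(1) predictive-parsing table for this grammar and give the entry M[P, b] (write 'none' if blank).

FIRST(T): from T::=b a c T we get {b}; from T::=epsilon we get {epsilon}. So FIRST(T) = {epsilon, b}.
FIRST(P): from P::=e b we get {e}; from P::=epsilon we get {epsilon}. So FIRST(P) = {epsilon, e}.
FIRST(S): from S::=a P z we get {a}; from S::=P T z S we get {b, e, z}; from S::=epsilon we get {epsilon}. So FIRST(S) = {epsilon, a, b, e, z}.
FOLLOW(S) includes $ since S is the start symbol.
FOLLOW(P): in S::=a P z, P is followed by z with FIRST {z}; in S::=P T z S, P is followed by T z S with FIRST {b, z}. Thus FOLLOW(P) = {b, z}.
For P ::= e b: FIRST(e b) = {e}, so it goes in M[P, t] for t ∈ {e}.
For P ::= epsilon: FIRST(epsilon) = {epsilon}, so it goes in M[P, t] for t ∈ {}; since epsilon ∈ FIRST, also for every t ∈ FOLLOW(P) = {b, z}.

P ::= epsilon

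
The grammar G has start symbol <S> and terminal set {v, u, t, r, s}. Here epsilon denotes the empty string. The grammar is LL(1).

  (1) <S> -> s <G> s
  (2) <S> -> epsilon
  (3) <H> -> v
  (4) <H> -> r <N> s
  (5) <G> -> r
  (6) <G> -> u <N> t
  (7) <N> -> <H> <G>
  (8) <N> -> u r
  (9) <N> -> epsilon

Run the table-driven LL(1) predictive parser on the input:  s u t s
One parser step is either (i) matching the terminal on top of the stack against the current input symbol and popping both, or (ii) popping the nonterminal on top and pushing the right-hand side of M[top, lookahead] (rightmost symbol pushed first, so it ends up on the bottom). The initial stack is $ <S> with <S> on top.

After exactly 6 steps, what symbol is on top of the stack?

s

     Stack        Input      Action
  1  $ <S>        s u t s $  expand <S> -> s <G> s
  2  $ s <G> s    s u t s $  match s
  3  $ s <G>      u t s $    expand <G> -> u <N> t
  4  $ s t <N> u  u t s $    match u
  5  $ s t <N>    t s $      expand <N> -> epsilon
  6  $ s t        t s $      match t
Stack after step 6: $ s (top = s).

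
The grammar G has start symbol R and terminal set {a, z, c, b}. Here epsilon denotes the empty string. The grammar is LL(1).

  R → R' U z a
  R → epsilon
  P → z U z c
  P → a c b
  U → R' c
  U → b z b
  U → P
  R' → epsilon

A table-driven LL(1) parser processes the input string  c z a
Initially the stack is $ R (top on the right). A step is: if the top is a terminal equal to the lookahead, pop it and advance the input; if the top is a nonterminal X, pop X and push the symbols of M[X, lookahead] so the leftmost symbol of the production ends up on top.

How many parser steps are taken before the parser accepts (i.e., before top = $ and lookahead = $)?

7

step 1: stack=$ R  input=c z a $  — expand R → R' U z a
step 2: stack=$ a z U R'  input=c z a $  — expand R' → epsilon
step 3: stack=$ a z U  input=c z a $  — expand U → R' c
step 4: stack=$ a z c R'  input=c z a $  — expand R' → epsilon
step 5: stack=$ a z c  input=c z a $  — match c
step 6: stack=$ a z  input=z a $  — match z
step 7: stack=$ a  input=a $  — match a
Accept reached after 7 steps.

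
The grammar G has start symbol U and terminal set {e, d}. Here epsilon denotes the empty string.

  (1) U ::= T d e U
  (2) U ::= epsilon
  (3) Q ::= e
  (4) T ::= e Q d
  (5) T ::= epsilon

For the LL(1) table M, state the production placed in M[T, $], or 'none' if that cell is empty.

none

FIRST(Q) = {e}
FIRST(T) = {epsilon, e}
FIRST(U) = {epsilon, d, e}  (via T d e U)
FOLLOW(U) includes $ since U is the start symbol.
FOLLOW(T): in U::=T d e U, T is followed by d e U with FIRST {d}. Thus FOLLOW(T) = {d}.
For T ::= e Q d: FIRST(e Q d) = {e}, so it goes in M[T, t] for t ∈ {e}.
For T ::= epsilon: FIRST(epsilon) = {epsilon}, so it goes in M[T, t] for t ∈ {}; since epsilon ∈ FIRST, also for every t ∈ FOLLOW(T) = {d}.
None of these place a production in M[T, $].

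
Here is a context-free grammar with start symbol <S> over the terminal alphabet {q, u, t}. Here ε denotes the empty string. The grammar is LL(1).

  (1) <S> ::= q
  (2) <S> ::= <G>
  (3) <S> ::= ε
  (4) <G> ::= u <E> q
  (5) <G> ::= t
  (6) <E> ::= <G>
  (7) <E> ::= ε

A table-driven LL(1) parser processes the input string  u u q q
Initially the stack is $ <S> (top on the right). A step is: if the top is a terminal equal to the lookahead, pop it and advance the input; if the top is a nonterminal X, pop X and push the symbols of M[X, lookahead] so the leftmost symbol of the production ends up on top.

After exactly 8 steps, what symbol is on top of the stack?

q

step 1: stack=$ <S>  input=u u q q $  — expand <S> ::= <G>
step 2: stack=$ <G>  input=u u q q $  — expand <G> ::= u <E> q
step 3: stack=$ q <E> u  input=u u q q $  — match u
step 4: stack=$ q <E>  input=u q q $  — expand <E> ::= <G>
step 5: stack=$ q <G>  input=u q q $  — expand <G> ::= u <E> q
step 6: stack=$ q q <E> u  input=u q q $  — match u
step 7: stack=$ q q <E>  input=q q $  — expand <E> ::= ε
step 8: stack=$ q q  input=q q $  — match q
Stack after step 8: $ q (top = q).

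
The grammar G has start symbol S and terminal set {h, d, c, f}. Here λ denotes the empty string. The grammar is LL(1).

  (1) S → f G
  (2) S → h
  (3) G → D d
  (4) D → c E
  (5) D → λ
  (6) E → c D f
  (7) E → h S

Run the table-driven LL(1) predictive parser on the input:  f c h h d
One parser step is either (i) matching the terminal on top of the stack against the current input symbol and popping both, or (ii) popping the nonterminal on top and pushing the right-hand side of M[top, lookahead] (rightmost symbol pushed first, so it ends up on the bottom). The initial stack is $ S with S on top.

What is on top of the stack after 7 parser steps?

     Stack    Input        Action
  1  $ S      f c h h d $  expand S → f G
  2  $ G f    f c h h d $  match f
  3  $ G      c h h d $    expand G → D d
  4  $ d D    c h h d $    expand D → c E
  5  $ d E c  c h h d $    match c
  6  $ d E    h h d $      expand E → h S
  7  $ d S h  h h d $      match h
Stack after step 7: $ d S (top = S).

S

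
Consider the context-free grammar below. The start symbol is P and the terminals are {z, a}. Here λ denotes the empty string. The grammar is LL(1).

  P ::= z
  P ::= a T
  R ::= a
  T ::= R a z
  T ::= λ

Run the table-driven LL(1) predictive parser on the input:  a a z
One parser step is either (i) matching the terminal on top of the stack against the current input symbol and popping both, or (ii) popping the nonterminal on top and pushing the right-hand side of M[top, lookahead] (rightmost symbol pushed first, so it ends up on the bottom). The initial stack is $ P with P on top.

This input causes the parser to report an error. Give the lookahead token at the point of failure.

step 1: stack=$ P  input=a a z $  — expand P ::= a T
step 2: stack=$ T a  input=a a z $  — match a
step 3: stack=$ T  input=a z $  — expand T ::= R a z
step 4: stack=$ z a R  input=a z $  — expand R ::= a
step 5: stack=$ z a a  input=a z $  — match a
step 6: stack=$ z a  input=z $  — error: top is terminal a but lookahead is z

z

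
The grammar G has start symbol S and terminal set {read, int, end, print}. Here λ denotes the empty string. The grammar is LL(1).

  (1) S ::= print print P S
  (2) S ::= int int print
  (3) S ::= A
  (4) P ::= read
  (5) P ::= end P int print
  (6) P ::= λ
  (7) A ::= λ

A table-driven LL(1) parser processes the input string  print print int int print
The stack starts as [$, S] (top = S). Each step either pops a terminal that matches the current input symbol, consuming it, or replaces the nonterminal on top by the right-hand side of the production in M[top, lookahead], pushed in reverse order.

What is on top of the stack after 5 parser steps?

step 1: stack=$ S  input=print print int int print $  — expand S ::= print print P S
step 2: stack=$ S P print print  input=print print int int print $  — match print
step 3: stack=$ S P print  input=print int int print $  — match print
step 4: stack=$ S P  input=int int print $  — expand P ::= λ
step 5: stack=$ S  input=int int print $  — expand S ::= int int print
Stack after step 5: $ print int int (top = int).

int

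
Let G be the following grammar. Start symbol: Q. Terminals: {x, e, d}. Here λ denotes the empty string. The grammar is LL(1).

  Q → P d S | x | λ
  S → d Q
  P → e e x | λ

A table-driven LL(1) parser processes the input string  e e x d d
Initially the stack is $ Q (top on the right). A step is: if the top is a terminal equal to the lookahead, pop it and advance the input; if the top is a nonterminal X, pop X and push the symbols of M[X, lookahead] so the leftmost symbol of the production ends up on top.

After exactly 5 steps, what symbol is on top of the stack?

d

     Stack        Input        Action
  1  $ Q          e e x d d $  expand Q → P d S
  2  $ S d P      e e x d d $  expand P → e e x
  3  $ S d x e e  e e x d d $  match e
  4  $ S d x e    e x d d $    match e
  5  $ S d x      x d d $      match x
Stack after step 5: $ S d (top = d).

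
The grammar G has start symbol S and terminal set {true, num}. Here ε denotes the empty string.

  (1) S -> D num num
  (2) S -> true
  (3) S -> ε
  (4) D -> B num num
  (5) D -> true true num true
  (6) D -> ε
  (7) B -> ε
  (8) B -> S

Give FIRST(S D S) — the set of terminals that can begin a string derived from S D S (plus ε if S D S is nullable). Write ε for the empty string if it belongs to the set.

{ε, num, true}

FIRST(S): from S->D num num we get {num, true}; from S->true we get {true}; from S->ε we get {ε}. So FIRST(S) = {ε, num, true}.
FIRST(B): from B->ε we get {ε}; from B->S we get {ε, num, true}. So FIRST(B) = {ε, num, true}.
FIRST(D): from D->B num num we get {num, true}; from D->true true num true we get {true}; from D->ε we get {ε}. So FIRST(D) = {ε, num, true}.
FIRST(S D S): take FIRST of each symbol in turn, carrying on past any symbol whose FIRST contains ε; result {ε, num, true}.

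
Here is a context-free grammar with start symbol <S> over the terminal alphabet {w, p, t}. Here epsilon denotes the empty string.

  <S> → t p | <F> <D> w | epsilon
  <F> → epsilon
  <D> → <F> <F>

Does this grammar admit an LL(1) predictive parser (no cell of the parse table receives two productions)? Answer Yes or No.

Yes

FIRST(<S>) = {epsilon, t, w}
FIRST(<F>) = {epsilon}
FIRST(<D>) = {epsilon}
FOLLOW(<S>) = {$}
FOLLOW(<F>) = {w}
FOLLOW(<D>) = {w}
Each cell of M receives at most one production.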